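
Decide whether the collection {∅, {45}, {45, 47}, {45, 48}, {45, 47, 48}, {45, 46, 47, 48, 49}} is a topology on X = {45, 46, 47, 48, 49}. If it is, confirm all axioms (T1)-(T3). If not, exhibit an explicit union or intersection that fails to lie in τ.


τ IS a topology on X.

Axiom (T1): ∅ ∈ τ? Yes; X ∈ τ? Yes.
Axiom (T2/T3): check pairwise unions and intersections of members of τ.
All pairwise intersections and unions checked — each lies in τ. Therefore τ satisfies (T1), (T2), (T3): it IS a topology on X.


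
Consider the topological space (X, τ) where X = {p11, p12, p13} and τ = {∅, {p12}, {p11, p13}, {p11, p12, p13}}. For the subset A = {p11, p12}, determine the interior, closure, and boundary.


int(A) = {p12}, cl(A) = {p11, p12, p13}, ∂A = {p11, p13}.

Closed sets in (X, τ) are complements of opens:
  closed(X, τ) = {∅, {p12}, {p11, p13}, {p11, p12, p13}}.
int(A) = ⋃ {U ∈ τ : U ⊆ A}. Opens contained in A: ∅, {p12}.
Taking the union of these: int(A) = {p12}.
cl(A) = ⋂ {C closed : A ⊆ C}. Closed sets containing A: {p11, p12, p13}.
Intersecting these: cl(A) = {p11, p12, p13}.
∂A = cl(A) ∖ int(A) = {p11, p12, p13} ∖ {p12} = {p11, p13}.


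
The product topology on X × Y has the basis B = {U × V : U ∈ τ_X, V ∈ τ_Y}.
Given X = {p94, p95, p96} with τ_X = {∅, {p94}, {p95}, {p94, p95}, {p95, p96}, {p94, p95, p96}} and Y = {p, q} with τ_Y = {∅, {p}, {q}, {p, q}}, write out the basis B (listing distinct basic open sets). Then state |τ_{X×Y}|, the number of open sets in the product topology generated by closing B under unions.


Basis B = {∅ × ∅, {p94} × {p}, {p94} × {q}, {p95} × {p}, {p95} × {q}, {p94} × {p, q}, {p94, p95} × {p}, {p94, p95} × {q}, {p95} × {p, q}, {p95, p96} × {p}, {p95, p96} × {q}, {p94, p95, p96} × {p}, {p94, p95, p96} × {q}, {p94, p95} × {p, q}, {p95, p96} × {p, q}, {p94, p95, p96} × {p, q}}; |τ_{X×Y}| = 36.

Enumerate products U × V with U ∈ τ_X, V ∈ τ_Y (deduplicated):
  ∅ × ∅ = {} (∅)
  {p94} × {p} = {(p94,p)}
  {p94} × {q} = {(p94,q)}
  {p95} × {p} = {(p95,p)}
  {p95} × {q} = {(p95,q)}
  {p94} × {p, q} = {(p94,p), (p94,q)}
  {p94, p95} × {p} = {(p94,p), (p95,p)}
  {p94, p95} × {q} = {(p94,q), (p95,q)}
  {p95} × {p, q} = {(p95,p), (p95,q)}
  {p95, p96} × {p} = {(p95,p), (p96,p)}
  {p95, p96} × {q} = {(p95,q), (p96,q)}
  {p94, p95, p96} × {p} = {(p94,p), (p95,p), (p96,p)}
  {p94, p95, p96} × {q} = {(p94,q), (p95,q), (p96,q)}
  {p94, p95} × {p, q} = {(p94,p), (p94,q), (p95,p), (p95,q)}
  {p95, p96} × {p, q} = {(p95,p), (p95,q), (p96,p), (p96,q)}
  {p94, p95, p96} × {p, q} = {(p94,p), (p94,q), (p95,p), (p95,q), (p96,p), (p96,q)}
These 16 distinct sets form the basis B.
Close under arbitrary unions to get τ_{X×Y}; counting gives |τ_{X×Y}| = 36.


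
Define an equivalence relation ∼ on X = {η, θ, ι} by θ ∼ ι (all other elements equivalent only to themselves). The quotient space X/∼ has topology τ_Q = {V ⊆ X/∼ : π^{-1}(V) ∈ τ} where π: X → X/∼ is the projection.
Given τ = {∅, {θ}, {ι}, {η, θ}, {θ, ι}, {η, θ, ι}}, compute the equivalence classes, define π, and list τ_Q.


X/∼ = {[η], [θ=ι]}; |τ_Q| = 3.

Equivalence classes: [η], [θ=ι].
Quotient map π: X → X/∼ sends η ↦ [η], θ ↦ [θ=ι], ι ↦ [θ=ι].
For each subset V ⊆ X/∼, compute π^{-1}(V) ⊆ X and check whether π^{-1}(V) ∈ τ. V is open in τ_Q iff π^{-1}(V) ∈ τ.
  V = {}: π^{-1}(V) = ∅ ∈ τ ✓.
  V = {[η]}: π^{-1}(V) = {η} ∉ τ ✗.
  V = {[θ=ι]}: π^{-1}(V) = {θ, ι} ∈ τ ✓.
  V = {[η], [θ=ι]}: π^{-1}(V) = {η, θ, ι} ∈ τ ✓.
Open sets in the quotient: τ_Q = {{}, {[θ=ι]}, {[η], [θ=ι]}} (3 elements).


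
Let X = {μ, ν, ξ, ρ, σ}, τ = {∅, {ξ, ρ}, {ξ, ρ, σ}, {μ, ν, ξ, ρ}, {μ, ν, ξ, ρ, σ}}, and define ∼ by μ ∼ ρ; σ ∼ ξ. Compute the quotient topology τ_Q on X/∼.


X/∼ = {[μ=ρ], [ν], [ξ=σ]}; |τ_Q| = 2.

Equivalence classes: [μ=ρ], [ν], [ξ=σ].
Quotient map π: X → X/∼ sends μ ↦ [μ=ρ], ν ↦ [ν], ξ ↦ [ξ=σ], ρ ↦ [μ=ρ], σ ↦ [ξ=σ].
For each subset V ⊆ X/∼, compute π^{-1}(V) ⊆ X and check whether π^{-1}(V) ∈ τ. V is open in τ_Q iff π^{-1}(V) ∈ τ.
  V = {}: π^{-1}(V) = ∅ ∈ τ ✓.
  V = {[μ=ρ]}: π^{-1}(V) = {μ, ρ} ∉ τ ✗.
  V = {[ν]}: π^{-1}(V) = {ν} ∉ τ ✗.
  V = {[μ=ρ], [ν]}: π^{-1}(V) = {μ, ν, ρ} ∉ τ ✗.
  V = {[ξ=σ]}: π^{-1}(V) = {ξ, σ} ∉ τ ✗.
  V = {[μ=ρ], [ξ=σ]}: π^{-1}(V) = {μ, ξ, ρ, σ} ∉ τ ✗.
  V = {[ν], [ξ=σ]}: π^{-1}(V) = {ν, ξ, σ} ∉ τ ✗.
  V = {[μ=ρ], [ν], [ξ=σ]}: π^{-1}(V) = {μ, ν, ξ, ρ, σ} ∈ τ ✓.
Open sets in the quotient: τ_Q = {{}, {[μ=ρ], [ν], [ξ=σ]}} (2 elements).


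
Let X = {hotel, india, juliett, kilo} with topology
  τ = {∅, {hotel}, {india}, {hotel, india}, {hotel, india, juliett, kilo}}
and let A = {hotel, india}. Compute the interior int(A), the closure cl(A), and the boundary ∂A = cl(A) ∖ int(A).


int(A) = {hotel, india}, cl(A) = {hotel, india, juliett, kilo}, ∂A = {juliett, kilo}.

Closed sets in (X, τ) are complements of opens:
  closed(X, τ) = {∅, {juliett, kilo}, {hotel, juliett, kilo}, {india, juliett, kilo}, {hotel, india, juliett, kilo}}.
int(A) = ⋃ {U ∈ τ : U ⊆ A}. Opens contained in A: ∅, {hotel}, {india}, {hotel, india}.
Taking the union of these: int(A) = {hotel, india}.
cl(A) = ⋂ {C closed : A ⊆ C}. Closed sets containing A: {hotel, india, juliett, kilo}.
Intersecting these: cl(A) = {hotel, india, juliett, kilo}.
∂A = cl(A) ∖ int(A) = {hotel, india, juliett, kilo} ∖ {hotel, india} = {juliett, kilo}.


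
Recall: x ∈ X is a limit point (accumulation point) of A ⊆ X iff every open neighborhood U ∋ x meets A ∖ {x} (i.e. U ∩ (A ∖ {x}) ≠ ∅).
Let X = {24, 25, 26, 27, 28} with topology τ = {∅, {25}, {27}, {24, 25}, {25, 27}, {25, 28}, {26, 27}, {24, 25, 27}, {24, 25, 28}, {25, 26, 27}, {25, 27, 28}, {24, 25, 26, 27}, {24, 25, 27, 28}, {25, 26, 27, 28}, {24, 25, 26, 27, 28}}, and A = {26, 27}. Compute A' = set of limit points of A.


A' = {26}

For each x ∈ X, list the open sets U ∈ τ with x ∈ U, then check whether U ∩ (A ∖ {x}) ≠ ∅ for every such U.
  x = 24: open {24, 25} ∋ x has {24, 25} ∩ (A ∖ {24}) = ∅, so x is NOT a limit point.
  x = 25: open {25} ∋ x has {25} ∩ (A ∖ {25}) = ∅, so x is NOT a limit point.
  x = 26: opens ∋ x are {26, 27}, {25, 26, 27}, {24, 25, 26, 27}, {25, 26, 27, 28}, {24, 25, 26, 27, 28}; each meets A ∖ {26}, so x IS a limit point.
  x = 27: open {27} ∋ x has {27} ∩ (A ∖ {27}) = ∅, so x is NOT a limit point.
  x = 28: open {25, 28} ∋ x has {25, 28} ∩ (A ∖ {28}) = ∅, so x is NOT a limit point.
Collecting: A' = {26}.


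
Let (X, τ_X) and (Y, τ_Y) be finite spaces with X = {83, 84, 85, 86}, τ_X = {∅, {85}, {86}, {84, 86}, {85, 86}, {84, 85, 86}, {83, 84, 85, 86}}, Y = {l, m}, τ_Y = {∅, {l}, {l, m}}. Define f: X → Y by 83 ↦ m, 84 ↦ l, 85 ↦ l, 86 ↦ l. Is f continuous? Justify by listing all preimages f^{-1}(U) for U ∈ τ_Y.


f IS continuous.

Compute f^{-1}(U) for each U ∈ τ_Y:
  U = ∅: f^{-1}(U) = ∅ ∈ τ_X ✓.
  U = {l}: f^{-1}(U) = {84, 85, 86} ∈ τ_X ✓.
  U = {l, m}: f^{-1}(U) = {83, 84, 85, 86} ∈ τ_X ✓.
Every preimage lies in τ_X, so f IS continuous.


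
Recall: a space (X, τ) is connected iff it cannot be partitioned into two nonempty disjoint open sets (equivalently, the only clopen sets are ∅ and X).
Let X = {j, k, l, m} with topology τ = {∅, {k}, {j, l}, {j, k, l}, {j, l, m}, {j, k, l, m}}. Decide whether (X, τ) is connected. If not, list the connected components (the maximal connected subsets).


(X, τ) is disconnected; components = [{k}, {j, l, m}].

Find clopen sets (U ∈ τ with X ∖ U ∈ τ):
  U = ∅, X ∖ U = {j, k, l, m} — both open, so U is clopen.
  U = {k}, X ∖ U = {j, l, m} — both open, so U is clopen.
  U = {j, l, m}, X ∖ U = {k} — both open, so U is clopen.
  U = {j, k, l, m}, X ∖ U = ∅ — both open, so U is clopen.
Nontrivial clopen(s) exist: e.g. {j, l, m}. So (X, τ) is disconnected.
Compute connected components by grouping points that agree on all clopens:
  component: {k}
  component: {j, l, m}


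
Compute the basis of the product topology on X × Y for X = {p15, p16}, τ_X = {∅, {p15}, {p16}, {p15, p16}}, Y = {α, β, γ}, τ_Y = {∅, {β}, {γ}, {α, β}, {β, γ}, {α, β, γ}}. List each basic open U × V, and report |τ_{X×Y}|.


Basis B = {∅ × ∅, {p15} × {β}, {p15} × {γ}, {p16} × {β}, {p16} × {γ}, {p15} × {α, β}, {p15} × {β, γ}, {p15, p16} × {β}, {p15, p16} × {γ}, {p16} × {α, β}, {p16} × {β, γ}, {p15} × {α, β, γ}, {p16} × {α, β, γ}, {p15, p16} × {α, β}, {p15, p16} × {β, γ}, {p15, p16} × {α, β, γ}}; |τ_{X×Y}| = 36.

Enumerate products U × V with U ∈ τ_X, V ∈ τ_Y (deduplicated):
  ∅ × ∅ = {} (∅)
  {p15} × {β} = {(p15,β)}
  {p15} × {γ} = {(p15,γ)}
  {p16} × {β} = {(p16,β)}
  {p16} × {γ} = {(p16,γ)}
  {p15} × {α, β} = {(p15,α), (p15,β)}
  {p15} × {β, γ} = {(p15,β), (p15,γ)}
  {p15, p16} × {β} = {(p15,β), (p16,β)}
  {p15, p16} × {γ} = {(p15,γ), (p16,γ)}
  {p16} × {α, β} = {(p16,α), (p16,β)}
  {p16} × {β, γ} = {(p16,β), (p16,γ)}
  {p15} × {α, β, γ} = {(p15,α), (p15,β), (p15,γ)}
  {p16} × {α, β, γ} = {(p16,α), (p16,β), (p16,γ)}
  {p15, p16} × {α, β} = {(p15,α), (p15,β), (p16,α), (p16,β)}
  {p15, p16} × {β, γ} = {(p15,β), (p15,γ), (p16,β), (p16,γ)}
  {p15, p16} × {α, β, γ} = {(p15,α), (p15,β), (p15,γ), (p16,α), (p16,β), (p16,γ)}
These 16 distinct sets form the basis B.
Close under arbitrary unions to get τ_{X×Y}; counting gives |τ_{X×Y}| = 36.


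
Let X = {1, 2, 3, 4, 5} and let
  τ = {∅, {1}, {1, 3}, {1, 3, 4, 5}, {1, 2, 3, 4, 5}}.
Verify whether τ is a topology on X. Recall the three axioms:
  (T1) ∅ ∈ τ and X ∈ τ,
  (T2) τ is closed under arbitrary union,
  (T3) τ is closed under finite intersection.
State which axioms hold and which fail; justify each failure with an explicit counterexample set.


τ IS a topology on X.

Axiom (T1): ∅ ∈ τ? Yes; X ∈ τ? Yes.
Axiom (T2/T3): check pairwise unions and intersections of members of τ.
All pairwise intersections and unions checked — each lies in τ. Therefore τ satisfies (T1), (T2), (T3): it IS a topology on X.


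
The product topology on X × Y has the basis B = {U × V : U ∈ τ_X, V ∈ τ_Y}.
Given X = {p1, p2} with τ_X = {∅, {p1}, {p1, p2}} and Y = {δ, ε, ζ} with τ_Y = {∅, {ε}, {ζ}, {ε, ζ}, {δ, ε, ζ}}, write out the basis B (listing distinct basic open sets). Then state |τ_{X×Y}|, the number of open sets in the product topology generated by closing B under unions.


Basis B = {∅ × ∅, {p1} × {ε}, {p1} × {ζ}, {p1} × {ε, ζ}, {p1, p2} × {ε}, {p1, p2} × {ζ}, {p1} × {δ, ε, ζ}, {p1, p2} × {ε, ζ}, {p1, p2} × {δ, ε, ζ}}; |τ_{X×Y}| = 14.

Enumerate products U × V with U ∈ τ_X, V ∈ τ_Y (deduplicated):
  ∅ × ∅ = {} (∅)
  {p1} × {ε} = {(p1,ε)}
  {p1} × {ζ} = {(p1,ζ)}
  {p1} × {ε, ζ} = {(p1,ε), (p1,ζ)}
  {p1, p2} × {ε} = {(p1,ε), (p2,ε)}
  {p1, p2} × {ζ} = {(p1,ζ), (p2,ζ)}
  {p1} × {δ, ε, ζ} = {(p1,δ), (p1,ε), (p1,ζ)}
  {p1, p2} × {ε, ζ} = {(p1,ε), (p1,ζ), (p2,ε), (p2,ζ)}
  {p1, p2} × {δ, ε, ζ} = {(p1,δ), (p1,ε), (p1,ζ), (p2,δ), (p2,ε), (p2,ζ)}
These 9 distinct sets form the basis B.
Close under arbitrary unions to get τ_{X×Y}; counting gives |τ_{X×Y}| = 14.


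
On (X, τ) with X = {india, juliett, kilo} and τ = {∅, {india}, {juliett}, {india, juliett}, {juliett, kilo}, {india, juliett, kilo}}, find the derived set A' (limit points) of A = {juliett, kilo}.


A' = {kilo}

For each x ∈ X, list the open sets U ∈ τ with x ∈ U, then check whether U ∩ (A ∖ {x}) ≠ ∅ for every such U.
  x = india: open {india} ∋ x has {india} ∩ (A ∖ {india}) = ∅, so x is NOT a limit point.
  x = juliett: open {juliett} ∋ x has {juliett} ∩ (A ∖ {juliett}) = ∅, so x is NOT a limit point.
  x = kilo: opens ∋ x are {juliett, kilo}, {india, juliett, kilo}; each meets A ∖ {kilo}, so x IS a limit point.
Collecting: A' = {kilo}.


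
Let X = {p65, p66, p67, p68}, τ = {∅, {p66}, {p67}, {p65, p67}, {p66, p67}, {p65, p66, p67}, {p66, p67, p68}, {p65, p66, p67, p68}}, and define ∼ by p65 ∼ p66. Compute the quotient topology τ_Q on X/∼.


X/∼ = {[p65=p66], [p67], [p68]}; |τ_Q| = 4.

Equivalence classes: [p65=p66], [p67], [p68].
Quotient map π: X → X/∼ sends p65 ↦ [p65=p66], p66 ↦ [p65=p66], p67 ↦ [p67], p68 ↦ [p68].
For each subset V ⊆ X/∼, compute π^{-1}(V) ⊆ X and check whether π^{-1}(V) ∈ τ. V is open in τ_Q iff π^{-1}(V) ∈ τ.
  V = {}: π^{-1}(V) = ∅ ∈ τ ✓.
  V = {[p65=p66]}: π^{-1}(V) = {p65, p66} ∉ τ ✗.
  V = {[p67]}: π^{-1}(V) = {p67} ∈ τ ✓.
  V = {[p65=p66], [p67]}: π^{-1}(V) = {p65, p66, p67} ∈ τ ✓.
  V = {[p68]}: π^{-1}(V) = {p68} ∉ τ ✗.
  V = {[p65=p66], [p68]}: π^{-1}(V) = {p65, p66, p68} ∉ τ ✗.
  V = {[p67], [p68]}: π^{-1}(V) = {p67, p68} ∉ τ ✗.
  V = {[p65=p66], [p67], [p68]}: π^{-1}(V) = {p65, p66, p67, p68} ∈ τ ✓.
Open sets in the quotient: τ_Q = {{}, {[p67]}, {[p65=p66], [p67]}, {[p65=p66], [p67], [p68]}} (4 elements).


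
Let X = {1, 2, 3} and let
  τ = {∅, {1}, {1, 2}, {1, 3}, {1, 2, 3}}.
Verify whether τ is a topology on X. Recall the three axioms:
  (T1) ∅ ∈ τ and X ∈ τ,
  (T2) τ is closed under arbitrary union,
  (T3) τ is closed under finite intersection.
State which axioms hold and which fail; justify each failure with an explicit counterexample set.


τ IS a topology on X.

Axiom (T1): ∅ ∈ τ? Yes; X ∈ τ? Yes.
Axiom (T2/T3): check pairwise unions and intersections of members of τ.
All pairwise intersections and unions checked — each lies in τ. Therefore τ satisfies (T1), (T2), (T3): it IS a topology on X.


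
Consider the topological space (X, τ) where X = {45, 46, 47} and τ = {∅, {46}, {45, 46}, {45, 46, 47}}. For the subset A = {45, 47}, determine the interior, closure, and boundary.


int(A) = ∅, cl(A) = {45, 47}, ∂A = {45, 47}.

Closed sets in (X, τ) are complements of opens:
  closed(X, τ) = {∅, {47}, {45, 47}, {45, 46, 47}}.
int(A) = ⋃ {U ∈ τ : U ⊆ A}. Opens contained in A: ∅.
Taking the union of these: int(A) = ∅.
cl(A) = ⋂ {C closed : A ⊆ C}. Closed sets containing A: {45, 47}, {45, 46, 47}.
Intersecting these: cl(A) = {45, 47}.
∂A = cl(A) ∖ int(A) = {45, 47} ∖ ∅ = {45, 47}.


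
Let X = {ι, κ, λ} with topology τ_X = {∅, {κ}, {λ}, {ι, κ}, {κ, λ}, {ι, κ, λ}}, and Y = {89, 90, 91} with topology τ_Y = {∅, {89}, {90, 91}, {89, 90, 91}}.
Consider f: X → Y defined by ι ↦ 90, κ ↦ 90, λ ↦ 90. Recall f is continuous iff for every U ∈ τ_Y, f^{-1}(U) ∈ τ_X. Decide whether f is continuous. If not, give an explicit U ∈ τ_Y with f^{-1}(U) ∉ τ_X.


f IS continuous.

Compute f^{-1}(U) for each U ∈ τ_Y:
  U = ∅: f^{-1}(U) = ∅ ∈ τ_X ✓.
  U = {89}: f^{-1}(U) = ∅ ∈ τ_X ✓.
  U = {90, 91}: f^{-1}(U) = {ι, κ, λ} ∈ τ_X ✓.
  U = {89, 90, 91}: f^{-1}(U) = {ι, κ, λ} ∈ τ_X ✓.
Every preimage lies in τ_X, so f IS continuous.


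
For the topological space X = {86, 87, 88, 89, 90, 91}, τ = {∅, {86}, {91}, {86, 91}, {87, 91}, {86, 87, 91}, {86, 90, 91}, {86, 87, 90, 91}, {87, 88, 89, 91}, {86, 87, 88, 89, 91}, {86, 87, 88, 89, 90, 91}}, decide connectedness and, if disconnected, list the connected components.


(X, τ) is connected.

Find clopen sets (U ∈ τ with X ∖ U ∈ τ):
  U = ∅, X ∖ U = {86, 87, 88, 89, 90, 91} — both open, so U is clopen.
  U = {86, 87, 88, 89, 90, 91}, X ∖ U = ∅ — both open, so U is clopen.
Only trivial clopens (∅ and X) exist, so (X, τ) is connected.
Compute connected components by grouping points that agree on all clopens:
  component: {86, 87, 88, 89, 90, 91}


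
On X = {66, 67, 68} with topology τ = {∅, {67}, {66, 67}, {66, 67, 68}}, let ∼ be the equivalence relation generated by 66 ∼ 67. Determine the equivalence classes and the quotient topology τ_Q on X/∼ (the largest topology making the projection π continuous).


X/∼ = {[66=67], [68]}; |τ_Q| = 3.

Equivalence classes: [66=67], [68].
Quotient map π: X → X/∼ sends 66 ↦ [66=67], 67 ↦ [66=67], 68 ↦ [68].
For each subset V ⊆ X/∼, compute π^{-1}(V) ⊆ X and check whether π^{-1}(V) ∈ τ. V is open in τ_Q iff π^{-1}(V) ∈ τ.
  V = {}: π^{-1}(V) = ∅ ∈ τ ✓.
  V = {[66=67]}: π^{-1}(V) = {66, 67} ∈ τ ✓.
  V = {[68]}: π^{-1}(V) = {68} ∉ τ ✗.
  V = {[66=67], [68]}: π^{-1}(V) = {66, 67, 68} ∈ τ ✓.
Open sets in the quotient: τ_Q = {{}, {[66=67]}, {[66=67], [68]}} (3 elements).


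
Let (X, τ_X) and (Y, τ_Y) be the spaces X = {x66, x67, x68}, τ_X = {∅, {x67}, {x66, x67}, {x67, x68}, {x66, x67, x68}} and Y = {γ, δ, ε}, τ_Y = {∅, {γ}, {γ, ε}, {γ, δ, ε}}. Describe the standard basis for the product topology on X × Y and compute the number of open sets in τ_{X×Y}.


Basis B = {∅ × ∅, {x67} × {γ}, {x66, x67} × {γ}, {x67} × {γ, ε}, {x67, x68} × {γ}, {x66, x67, x68} × {γ}, {x67} × {γ, δ, ε}, {x66, x67} × {γ, ε}, {x67, x68} × {γ, ε}, {x66, x67} × {γ, δ, ε}, {x66, x67, x68} × {γ, ε}, {x67, x68} × {γ, δ, ε}, {x66, x67, x68} × {γ, δ, ε}}; |τ_{X×Y}| = 30.

Enumerate products U × V with U ∈ τ_X, V ∈ τ_Y (deduplicated):
  ∅ × ∅ = {} (∅)
  {x67} × {γ} = {(x67,γ)}
  {x66, x67} × {γ} = {(x66,γ), (x67,γ)}
  {x67} × {γ, ε} = {(x67,γ), (x67,ε)}
  {x67, x68} × {γ} = {(x67,γ), (x68,γ)}
  {x66, x67, x68} × {γ} = {(x66,γ), (x67,γ), (x68,γ)}
  {x67} × {γ, δ, ε} = {(x67,γ), (x67,δ), (x67,ε)}
  {x66, x67} × {γ, ε} = {(x66,γ), (x66,ε), (x67,γ), (x67,ε)}
  {x67, x68} × {γ, ε} = {(x67,γ), (x67,ε), (x68,γ), (x68,ε)}
  {x66, x67} × {γ, δ, ε} = {(x66,γ), (x66,δ), (x66,ε), (x67,γ), (x67,δ), (x67,ε)}
  {x66, x67, x68} × {γ, ε} = {(x66,γ), (x66,ε), (x67,γ), (x67,ε), (x68,γ), (x68,ε)}
  {x67, x68} × {γ, δ, ε} = {(x67,γ), (x67,δ), (x67,ε), (x68,γ), (x68,δ), (x68,ε)}
  {x66, x67, x68} × {γ, δ, ε} = {(x66,γ), (x66,δ), (x66,ε), (x67,γ), (x67,δ), (x67,ε), (x68,γ), (x68,δ), (x68,ε)}
These 13 distinct sets form the basis B.
Close under arbitrary unions to get τ_{X×Y}; counting gives |τ_{X×Y}| = 30.


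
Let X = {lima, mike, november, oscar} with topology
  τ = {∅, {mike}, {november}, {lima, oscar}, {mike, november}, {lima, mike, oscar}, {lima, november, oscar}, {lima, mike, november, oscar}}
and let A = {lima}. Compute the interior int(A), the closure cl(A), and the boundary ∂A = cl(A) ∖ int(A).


int(A) = ∅, cl(A) = {lima, oscar}, ∂A = {lima, oscar}.

Closed sets in (X, τ) are complements of opens:
  closed(X, τ) = {∅, {mike}, {november}, {lima, oscar}, {mike, november}, {lima, mike, oscar}, {lima, november, oscar}, {lima, mike, november, oscar}}.
int(A) = ⋃ {U ∈ τ : U ⊆ A}. Opens contained in A: ∅.
Taking the union of these: int(A) = ∅.
cl(A) = ⋂ {C closed : A ⊆ C}. Closed sets containing A: {lima, oscar}, {lima, mike, oscar}, {lima, november, oscar}, {lima, mike, november, oscar}.
Intersecting these: cl(A) = {lima, oscar}.
∂A = cl(A) ∖ int(A) = {lima, oscar} ∖ ∅ = {lima, oscar}.


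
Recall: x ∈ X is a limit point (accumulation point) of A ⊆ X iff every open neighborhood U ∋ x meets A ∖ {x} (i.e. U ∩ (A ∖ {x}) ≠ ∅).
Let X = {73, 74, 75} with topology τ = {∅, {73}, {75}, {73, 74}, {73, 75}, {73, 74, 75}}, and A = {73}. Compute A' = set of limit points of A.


A' = {74}

For each x ∈ X, list the open sets U ∈ τ with x ∈ U, then check whether U ∩ (A ∖ {x}) ≠ ∅ for every such U.
  x = 73: open {73} ∋ x has {73} ∩ (A ∖ {73}) = ∅, so x is NOT a limit point.
  x = 74: opens ∋ x are {73, 74}, {73, 74, 75}; each meets A ∖ {74}, so x IS a limit point.
  x = 75: open {75} ∋ x has {75} ∩ (A ∖ {75}) = ∅, so x is NOT a limit point.
Collecting: A' = {74}.


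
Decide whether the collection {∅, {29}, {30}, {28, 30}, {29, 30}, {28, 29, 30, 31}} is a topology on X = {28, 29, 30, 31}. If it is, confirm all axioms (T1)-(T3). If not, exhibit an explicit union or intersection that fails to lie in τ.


τ is NOT a topology on X.

Axiom (T1): ∅ ∈ τ? Yes; X ∈ τ? Yes.
Axiom (T2/T3): check pairwise unions and intersections of members of τ.
Counterexample for (T2): {29} ∪ {28, 30} = {28, 29, 30} ∉ τ. Therefore τ is NOT a topology.


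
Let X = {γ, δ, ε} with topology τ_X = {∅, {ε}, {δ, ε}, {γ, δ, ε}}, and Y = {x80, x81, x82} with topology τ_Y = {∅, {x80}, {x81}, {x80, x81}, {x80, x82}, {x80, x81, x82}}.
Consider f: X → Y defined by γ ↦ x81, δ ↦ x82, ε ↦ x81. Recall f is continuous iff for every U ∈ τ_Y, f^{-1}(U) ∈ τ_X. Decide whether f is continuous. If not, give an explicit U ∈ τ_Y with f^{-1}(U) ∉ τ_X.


f is NOT continuous.

Compute f^{-1}(U) for each U ∈ τ_Y:
  U = ∅: f^{-1}(U) = ∅ ∈ τ_X ✓.
  U = {x80}: f^{-1}(U) = ∅ ∈ τ_X ✓.
  U = {x81}: f^{-1}(U) = {γ, ε} ∉ τ_X ✗.
  U = {x80, x81}: f^{-1}(U) = {γ, ε} ∉ τ_X ✗.
  U = {x80, x82}: f^{-1}(U) = {δ} ∉ τ_X ✗.
  U = {x80, x81, x82}: f^{-1}(U) = {γ, δ, ε} ∈ τ_X ✓.
Found U = {x81} with f^{-1}(U) = {γ, ε} not in τ_X. Therefore f is NOT continuous.


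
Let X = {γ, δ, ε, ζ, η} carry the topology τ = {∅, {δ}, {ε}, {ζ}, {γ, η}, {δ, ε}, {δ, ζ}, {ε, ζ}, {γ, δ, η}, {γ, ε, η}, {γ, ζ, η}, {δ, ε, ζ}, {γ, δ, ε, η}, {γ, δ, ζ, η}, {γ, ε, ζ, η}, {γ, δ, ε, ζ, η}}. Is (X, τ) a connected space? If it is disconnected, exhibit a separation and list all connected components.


(X, τ) is disconnected; components = [{δ}, {ε}, {ζ}, {γ, η}].

Find clopen sets (U ∈ τ with X ∖ U ∈ τ):
  U = ∅, X ∖ U = {γ, δ, ε, ζ, η} — both open, so U is clopen.
  U = {δ}, X ∖ U = {γ, ε, ζ, η} — both open, so U is clopen.
  U = {ε}, X ∖ U = {γ, δ, ζ, η} — both open, so U is clopen.
  U = {ζ}, X ∖ U = {γ, δ, ε, η} — both open, so U is clopen.
  U = {γ, η}, X ∖ U = {δ, ε, ζ} — both open, so U is clopen.
  U = {δ, ε}, X ∖ U = {γ, ζ, η} — both open, so U is clopen.
  U = {δ, ζ}, X ∖ U = {γ, ε, η} — both open, so U is clopen.
  U = {ε, ζ}, X ∖ U = {γ, δ, η} — both open, so U is clopen.
  U = {γ, δ, η}, X ∖ U = {ε, ζ} — both open, so U is clopen.
  U = {γ, ε, η}, X ∖ U = {δ, ζ} — both open, so U is clopen.
  U = {γ, ζ, η}, X ∖ U = {δ, ε} — both open, so U is clopen.
  U = {δ, ε, ζ}, X ∖ U = {γ, η} — both open, so U is clopen.
  U = {γ, δ, ε, η}, X ∖ U = {ζ} — both open, so U is clopen.
  U = {γ, δ, ζ, η}, X ∖ U = {ε} — both open, so U is clopen.
  U = {γ, ε, ζ, η}, X ∖ U = {δ} — both open, so U is clopen.
  U = {γ, δ, ε, ζ, η}, X ∖ U = ∅ — both open, so U is clopen.
Nontrivial clopen(s) exist: e.g. {δ, ε}. So (X, τ) is disconnected.
Compute connected components by grouping points that agree on all clopens:
  component: {δ}
  component: {ε}
  component: {ζ}
  component: {γ, η}


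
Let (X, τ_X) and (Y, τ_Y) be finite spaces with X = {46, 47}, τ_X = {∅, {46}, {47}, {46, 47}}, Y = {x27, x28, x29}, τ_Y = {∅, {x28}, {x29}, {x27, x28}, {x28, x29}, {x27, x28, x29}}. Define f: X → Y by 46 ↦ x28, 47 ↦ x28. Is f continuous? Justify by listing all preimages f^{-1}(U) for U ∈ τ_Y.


f IS continuous.

Compute f^{-1}(U) for each U ∈ τ_Y:
  U = ∅: f^{-1}(U) = ∅ ∈ τ_X ✓.
  U = {x28}: f^{-1}(U) = {46, 47} ∈ τ_X ✓.
  U = {x29}: f^{-1}(U) = ∅ ∈ τ_X ✓.
  U = {x27, x28}: f^{-1}(U) = {46, 47} ∈ τ_X ✓.
  U = {x28, x29}: f^{-1}(U) = {46, 47} ∈ τ_X ✓.
  U = {x27, x28, x29}: f^{-1}(U) = {46, 47} ∈ τ_X ✓.
Every preimage lies in τ_X, so f IS continuous.


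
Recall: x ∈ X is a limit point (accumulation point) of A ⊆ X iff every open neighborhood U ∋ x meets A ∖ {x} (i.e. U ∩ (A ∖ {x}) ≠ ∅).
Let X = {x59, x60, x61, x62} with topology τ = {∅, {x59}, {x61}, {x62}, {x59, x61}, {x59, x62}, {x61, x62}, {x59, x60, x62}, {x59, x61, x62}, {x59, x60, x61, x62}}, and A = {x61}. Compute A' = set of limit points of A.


A' = ∅

For each x ∈ X, list the open sets U ∈ τ with x ∈ U, then check whether U ∩ (A ∖ {x}) ≠ ∅ for every such U.
  x = x59: open {x59} ∋ x has {x59} ∩ (A ∖ {x59}) = ∅, so x is NOT a limit point.
  x = x60: open {x59, x60, x62} ∋ x has {x59, x60, x62} ∩ (A ∖ {x60}) = ∅, so x is NOT a limit point.
  x = x61: open {x61} ∋ x has {x61} ∩ (A ∖ {x61}) = ∅, so x is NOT a limit point.
  x = x62: open {x62} ∋ x has {x62} ∩ (A ∖ {x62}) = ∅, so x is NOT a limit point.
Collecting: A' = ∅.


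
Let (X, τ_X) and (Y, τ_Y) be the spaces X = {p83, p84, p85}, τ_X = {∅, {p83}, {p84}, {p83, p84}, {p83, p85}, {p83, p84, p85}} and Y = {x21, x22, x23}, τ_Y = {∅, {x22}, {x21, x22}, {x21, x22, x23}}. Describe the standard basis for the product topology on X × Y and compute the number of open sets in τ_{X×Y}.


Basis B = {∅ × ∅, {p83} × {x22}, {p84} × {x22}, {p83} × {x21, x22}, {p83, p84} × {x22}, {p83, p85} × {x22}, {p84} × {x21, x22}, {p83} × {x21, x22, x23}, {p83, p84, p85} × {x22}, {p84} × {x21, x22, x23}, {p83, p84} × {x21, x22}, {p83, p85} × {x21, x22}, {p83, p84} × {x21, x22, x23}, {p83, p85} × {x21, x22, x23}, {p83, p84, p85} × {x21, x22}, {p83, p84, p85} × {x21, x22, x23}}; |τ_{X×Y}| = 40.

Enumerate products U × V with U ∈ τ_X, V ∈ τ_Y (deduplicated):
  ∅ × ∅ = {} (∅)
  {p83} × {x22} = {(p83,x22)}
  {p84} × {x22} = {(p84,x22)}
  {p83} × {x21, x22} = {(p83,x21), (p83,x22)}
  {p83, p84} × {x22} = {(p83,x22), (p84,x22)}
  {p83, p85} × {x22} = {(p83,x22), (p85,x22)}
  {p84} × {x21, x22} = {(p84,x21), (p84,x22)}
  {p83} × {x21, x22, x23} = {(p83,x21), (p83,x22), (p83,x23)}
  {p83, p84, p85} × {x22} = {(p83,x22), (p84,x22), (p85,x22)}
  {p84} × {x21, x22, x23} = {(p84,x21), (p84,x22), (p84,x23)}
  {p83, p84} × {x21, x22} = {(p83,x21), (p83,x22), (p84,x21), (p84,x22)}
  {p83, p85} × {x21, x22} = {(p83,x21), (p83,x22), (p85,x21), (p85,x22)}
  {p83, p84} × {x21, x22, x23} = {(p83,x21), (p83,x22), (p83,x23), (p84,x21), (p84,x22), (p84,x23)}
  {p83, p85} × {x21, x22, x23} = {(p83,x21), (p83,x22), (p83,x23), (p85,x21), (p85,x22), (p85,x23)}
  {p83, p84, p85} × {x21, x22} = {(p83,x21), (p83,x22), (p84,x21), (p84,x22), (p85,x21), (p85,x22)}
  {p83, p84, p85} × {x21, x22, x23} = {(p83,x21), (p83,x22), (p83,x23), (p84,x21), (p84,x22), (p84,x23), (p85,x21), (p85,x22), (p85,x23)}
These 16 distinct sets form the basis B.
Close under arbitrary unions to get τ_{X×Y}; counting gives |τ_{X×Y}| = 40.


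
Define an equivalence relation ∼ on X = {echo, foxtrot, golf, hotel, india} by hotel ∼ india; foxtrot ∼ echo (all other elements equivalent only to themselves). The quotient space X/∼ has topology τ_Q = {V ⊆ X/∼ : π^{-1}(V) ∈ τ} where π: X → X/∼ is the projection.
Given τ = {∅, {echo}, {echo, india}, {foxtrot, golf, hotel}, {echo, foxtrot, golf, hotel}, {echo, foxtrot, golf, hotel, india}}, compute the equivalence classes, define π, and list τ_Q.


X/∼ = {[echo=foxtrot], [golf], [hotel=india]}; |τ_Q| = 2.

Equivalence classes: [echo=foxtrot], [golf], [hotel=india].
Quotient map π: X → X/∼ sends echo ↦ [echo=foxtrot], foxtrot ↦ [echo=foxtrot], golf ↦ [golf], hotel ↦ [hotel=india], india ↦ [hotel=india].
For each subset V ⊆ X/∼, compute π^{-1}(V) ⊆ X and check whether π^{-1}(V) ∈ τ. V is open in τ_Q iff π^{-1}(V) ∈ τ.
  V = {}: π^{-1}(V) = ∅ ∈ τ ✓.
  V = {[echo=foxtrot]}: π^{-1}(V) = {echo, foxtrot} ∉ τ ✗.
  V = {[golf]}: π^{-1}(V) = {golf} ∉ τ ✗.
  V = {[echo=foxtrot], [golf]}: π^{-1}(V) = {echo, foxtrot, golf} ∉ τ ✗.
  V = {[hotel=india]}: π^{-1}(V) = {hotel, india} ∉ τ ✗.
  V = {[echo=foxtrot], [hotel=india]}: π^{-1}(V) = {echo, foxtrot, hotel, india} ∉ τ ✗.
  V = {[golf], [hotel=india]}: π^{-1}(V) = {golf, hotel, india} ∉ τ ✗.
  V = {[echo=foxtrot], [golf], [hotel=india]}: π^{-1}(V) = {echo, foxtrot, golf, hotel, india} ∈ τ ✓.
Open sets in the quotient: τ_Q = {{}, {[echo=foxtrot], [golf], [hotel=india]}} (2 elements).


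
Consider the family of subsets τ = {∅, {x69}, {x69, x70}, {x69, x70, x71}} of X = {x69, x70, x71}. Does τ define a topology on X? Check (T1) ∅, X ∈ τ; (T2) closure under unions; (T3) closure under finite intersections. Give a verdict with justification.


τ IS a topology on X.

Axiom (T1): ∅ ∈ τ? Yes; X ∈ τ? Yes.
Axiom (T2/T3): check pairwise unions and intersections of members of τ.
All pairwise intersections and unions checked — each lies in τ. Therefore τ satisfies (T1), (T2), (T3): it IS a topology on X.


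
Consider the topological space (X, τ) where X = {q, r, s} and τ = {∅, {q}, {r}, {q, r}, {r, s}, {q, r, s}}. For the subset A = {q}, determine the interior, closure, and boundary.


int(A) = {q}, cl(A) = {q}, ∂A = ∅.

Closed sets in (X, τ) are complements of opens:
  closed(X, τ) = {∅, {q}, {s}, {q, s}, {r, s}, {q, r, s}}.
int(A) = ⋃ {U ∈ τ : U ⊆ A}. Opens contained in A: ∅, {q}.
Taking the union of these: int(A) = {q}.
cl(A) = ⋂ {C closed : A ⊆ C}. Closed sets containing A: {q}, {q, s}, {q, r, s}.
Intersecting these: cl(A) = {q}.
∂A = cl(A) ∖ int(A) = {q} ∖ {q} = ∅.


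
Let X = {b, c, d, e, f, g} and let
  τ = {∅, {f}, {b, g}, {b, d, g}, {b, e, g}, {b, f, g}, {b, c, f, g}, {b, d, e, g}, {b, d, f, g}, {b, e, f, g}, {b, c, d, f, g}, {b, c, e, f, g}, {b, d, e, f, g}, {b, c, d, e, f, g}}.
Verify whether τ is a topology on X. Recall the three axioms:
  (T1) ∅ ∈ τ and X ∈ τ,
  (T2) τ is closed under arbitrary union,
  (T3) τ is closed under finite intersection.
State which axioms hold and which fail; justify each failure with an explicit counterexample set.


τ IS a topology on X.

Axiom (T1): ∅ ∈ τ? Yes; X ∈ τ? Yes.
Axiom (T2/T3): check pairwise unions and intersections of members of τ.
All pairwise intersections and unions checked — each lies in τ. Therefore τ satisfies (T1), (T2), (T3): it IS a topology on X.


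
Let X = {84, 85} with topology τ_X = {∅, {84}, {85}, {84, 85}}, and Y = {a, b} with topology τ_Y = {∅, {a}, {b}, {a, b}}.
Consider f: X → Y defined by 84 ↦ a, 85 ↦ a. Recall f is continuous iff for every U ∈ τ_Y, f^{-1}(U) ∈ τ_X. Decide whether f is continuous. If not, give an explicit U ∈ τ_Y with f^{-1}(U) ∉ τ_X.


f IS continuous.

Compute f^{-1}(U) for each U ∈ τ_Y:
  U = ∅: f^{-1}(U) = ∅ ∈ τ_X ✓.
  U = {a}: f^{-1}(U) = {84, 85} ∈ τ_X ✓.
  U = {b}: f^{-1}(U) = ∅ ∈ τ_X ✓.
  U = {a, b}: f^{-1}(U) = {84, 85} ∈ τ_X ✓.
Every preimage lies in τ_X, so f IS continuous.


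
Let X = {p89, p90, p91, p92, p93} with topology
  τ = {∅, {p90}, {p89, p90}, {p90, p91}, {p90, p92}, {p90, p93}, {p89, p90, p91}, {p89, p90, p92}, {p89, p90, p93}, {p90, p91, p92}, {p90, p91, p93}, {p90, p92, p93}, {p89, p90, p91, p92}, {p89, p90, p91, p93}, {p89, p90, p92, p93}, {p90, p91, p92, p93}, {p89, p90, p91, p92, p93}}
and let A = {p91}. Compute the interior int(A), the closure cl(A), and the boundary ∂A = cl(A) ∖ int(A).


int(A) = ∅, cl(A) = {p91}, ∂A = {p91}.

Closed sets in (X, τ) are complements of opens:
  closed(X, τ) = {∅, {p89}, {p91}, {p92}, {p93}, {p89, p91}, {p89, p92}, {p89, p93}, {p91, p92}, {p91, p93}, {p92, p93}, {p89, p91, p92}, {p89, p91, p93}, {p89, p92, p93}, {p91, p92, p93}, {p89, p91, p92, p93}, {p89, p90, p91, p92, p93}}.
int(A) = ⋃ {U ∈ τ : U ⊆ A}. Opens contained in A: ∅.
Taking the union of these: int(A) = ∅.
cl(A) = ⋂ {C closed : A ⊆ C}. Closed sets containing A: {p91}, {p89, p91}, {p91, p92}, {p91, p93}, {p89, p91, p92}, {p89, p91, p93}, {p91, p92, p93}, {p89, p91, p92, p93}, {p89, p90, p91, p92, p93}.
Intersecting these: cl(A) = {p91}.
∂A = cl(A) ∖ int(A) = {p91} ∖ ∅ = {p91}.


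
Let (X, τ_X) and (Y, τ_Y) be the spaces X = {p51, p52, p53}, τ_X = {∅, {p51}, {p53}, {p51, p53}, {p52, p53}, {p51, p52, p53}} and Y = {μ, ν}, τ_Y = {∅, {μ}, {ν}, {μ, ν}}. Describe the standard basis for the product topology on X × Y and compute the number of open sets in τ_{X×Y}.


Basis B = {∅ × ∅, {p51} × {μ}, {p51} × {ν}, {p53} × {μ}, {p53} × {ν}, {p51} × {μ, ν}, {p51, p53} × {μ}, {p51, p53} × {ν}, {p52, p53} × {μ}, {p52, p53} × {ν}, {p53} × {μ, ν}, {p51, p52, p53} × {μ}, {p51, p52, p53} × {ν}, {p51, p53} × {μ, ν}, {p52, p53} × {μ, ν}, {p51, p52, p53} × {μ, ν}}; |τ_{X×Y}| = 36.

Enumerate products U × V with U ∈ τ_X, V ∈ τ_Y (deduplicated):
  ∅ × ∅ = {} (∅)
  {p51} × {μ} = {(p51,μ)}
  {p51} × {ν} = {(p51,ν)}
  {p53} × {μ} = {(p53,μ)}
  {p53} × {ν} = {(p53,ν)}
  {p51} × {μ, ν} = {(p51,μ), (p51,ν)}
  {p51, p53} × {μ} = {(p51,μ), (p53,μ)}
  {p51, p53} × {ν} = {(p51,ν), (p53,ν)}
  {p52, p53} × {μ} = {(p52,μ), (p53,μ)}
  {p52, p53} × {ν} = {(p52,ν), (p53,ν)}
  {p53} × {μ, ν} = {(p53,μ), (p53,ν)}
  {p51, p52, p53} × {μ} = {(p51,μ), (p52,μ), (p53,μ)}
  {p51, p52, p53} × {ν} = {(p51,ν), (p52,ν), (p53,ν)}
  {p51, p53} × {μ, ν} = {(p51,μ), (p51,ν), (p53,μ), (p53,ν)}
  {p52, p53} × {μ, ν} = {(p52,μ), (p52,ν), (p53,μ), (p53,ν)}
  {p51, p52, p53} × {μ, ν} = {(p51,μ), (p51,ν), (p52,μ), (p52,ν), (p53,μ), (p53,ν)}
These 16 distinct sets form the basis B.
Close under arbitrary unions to get τ_{X×Y}; counting gives |τ_{X×Y}| = 36.


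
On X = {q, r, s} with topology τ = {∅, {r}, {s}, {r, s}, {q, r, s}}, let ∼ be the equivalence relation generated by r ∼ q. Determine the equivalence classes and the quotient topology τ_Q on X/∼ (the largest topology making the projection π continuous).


X/∼ = {[q=r], [s]}; |τ_Q| = 3.

Equivalence classes: [q=r], [s].
Quotient map π: X → X/∼ sends q ↦ [q=r], r ↦ [q=r], s ↦ [s].
For each subset V ⊆ X/∼, compute π^{-1}(V) ⊆ X and check whether π^{-1}(V) ∈ τ. V is open in τ_Q iff π^{-1}(V) ∈ τ.
  V = {}: π^{-1}(V) = ∅ ∈ τ ✓.
  V = {[q=r]}: π^{-1}(V) = {q, r} ∉ τ ✗.
  V = {[s]}: π^{-1}(V) = {s} ∈ τ ✓.
  V = {[q=r], [s]}: π^{-1}(V) = {q, r, s} ∈ τ ✓.
Open sets in the quotient: τ_Q = {{}, {[s]}, {[q=r], [s]}} (3 elements).


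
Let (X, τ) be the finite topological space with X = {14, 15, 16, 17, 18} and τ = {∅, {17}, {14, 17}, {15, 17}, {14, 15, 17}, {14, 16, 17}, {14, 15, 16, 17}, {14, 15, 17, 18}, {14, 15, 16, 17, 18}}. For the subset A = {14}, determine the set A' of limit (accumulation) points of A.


A' = {16, 18}

For each x ∈ X, list the open sets U ∈ τ with x ∈ U, then check whether U ∩ (A ∖ {x}) ≠ ∅ for every such U.
  x = 14: open {14, 17} ∋ x has {14, 17} ∩ (A ∖ {14}) = ∅, so x is NOT a limit point.
  x = 15: open {15, 17} ∋ x has {15, 17} ∩ (A ∖ {15}) = ∅, so x is NOT a limit point.
  x = 16: opens ∋ x are {14, 16, 17}, {14, 15, 16, 17}, {14, 15, 16, 17, 18}; each meets A ∖ {16}, so x IS a limit point.
  x = 17: open {17} ∋ x has {17} ∩ (A ∖ {17}) = ∅, so x is NOT a limit point.
  x = 18: opens ∋ x are {14, 15, 17, 18}, {14, 15, 16, 17, 18}; each meets A ∖ {18}, so x IS a limit point.
Collecting: A' = {16, 18}.


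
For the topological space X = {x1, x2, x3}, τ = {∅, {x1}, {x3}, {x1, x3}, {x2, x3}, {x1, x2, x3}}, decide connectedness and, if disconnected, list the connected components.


(X, τ) is disconnected; components = [{x1}, {x2, x3}].

Find clopen sets (U ∈ τ with X ∖ U ∈ τ):
  U = ∅, X ∖ U = {x1, x2, x3} — both open, so U is clopen.
  U = {x1}, X ∖ U = {x2, x3} — both open, so U is clopen.
  U = {x2, x3}, X ∖ U = {x1} — both open, so U is clopen.
  U = {x1, x2, x3}, X ∖ U = ∅ — both open, so U is clopen.
Nontrivial clopen(s) exist: e.g. {x2, x3}. So (X, τ) is disconnected.
Compute connected components by grouping points that agree on all clopens:
  component: {x1}
  component: {x2, x3}


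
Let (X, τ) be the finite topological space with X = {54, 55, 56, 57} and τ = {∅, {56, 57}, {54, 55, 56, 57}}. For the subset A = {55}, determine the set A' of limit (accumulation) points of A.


A' = {54}

For each x ∈ X, list the open sets U ∈ τ with x ∈ U, then check whether U ∩ (A ∖ {x}) ≠ ∅ for every such U.
  x = 54: opens ∋ x are {54, 55, 56, 57}; each meets A ∖ {54}, so x IS a limit point.
  x = 55: open {54, 55, 56, 57} ∋ x has {54, 55, 56, 57} ∩ (A ∖ {55}) = ∅, so x is NOT a limit point.
  x = 56: open {56, 57} ∋ x has {56, 57} ∩ (A ∖ {56}) = ∅, so x is NOT a limit point.
  x = 57: open {56, 57} ∋ x has {56, 57} ∩ (A ∖ {57}) = ∅, so x is NOT a limit point.
Collecting: A' = {54}.


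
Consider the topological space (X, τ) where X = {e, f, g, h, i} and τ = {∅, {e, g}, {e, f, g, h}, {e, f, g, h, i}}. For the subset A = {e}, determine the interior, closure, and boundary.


int(A) = ∅, cl(A) = {e, f, g, h, i}, ∂A = {e, f, g, h, i}.

Closed sets in (X, τ) are complements of opens:
  closed(X, τ) = {∅, {i}, {f, h, i}, {e, f, g, h, i}}.
int(A) = ⋃ {U ∈ τ : U ⊆ A}. Opens contained in A: ∅.
Taking the union of these: int(A) = ∅.
cl(A) = ⋂ {C closed : A ⊆ C}. Closed sets containing A: {e, f, g, h, i}.
Intersecting these: cl(A) = {e, f, g, h, i}.
∂A = cl(A) ∖ int(A) = {e, f, g, h, i} ∖ ∅ = {e, f, g, h, i}.


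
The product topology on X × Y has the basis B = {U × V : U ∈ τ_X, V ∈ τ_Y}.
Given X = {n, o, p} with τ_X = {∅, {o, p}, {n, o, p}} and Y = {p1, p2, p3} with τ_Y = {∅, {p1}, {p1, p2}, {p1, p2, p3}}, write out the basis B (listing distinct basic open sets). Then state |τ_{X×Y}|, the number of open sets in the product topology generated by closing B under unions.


Basis B = {∅ × ∅, {o, p} × {p1}, {n, o, p} × {p1}, {o, p} × {p1, p2}, {n, o, p} × {p1, p2}, {o, p} × {p1, p2, p3}, {n, o, p} × {p1, p2, p3}}; |τ_{X×Y}| = 10.

Enumerate products U × V with U ∈ τ_X, V ∈ τ_Y (deduplicated):
  ∅ × ∅ = {} (∅)
  {o, p} × {p1} = {(o,p1), (p,p1)}
  {n, o, p} × {p1} = {(n,p1), (o,p1), (p,p1)}
  {o, p} × {p1, p2} = {(o,p1), (o,p2), (p,p1), (p,p2)}
  {n, o, p} × {p1, p2} = {(n,p1), (n,p2), (o,p1), (o,p2), (p,p1), (p,p2)}
  {o, p} × {p1, p2, p3} = {(o,p1), (o,p2), (o,p3), (p,p1), (p,p2), (p,p3)}
  {n, o, p} × {p1, p2, p3} = {(n,p1), (n,p2), (n,p3), (o,p1), (o,p2), (o,p3), (p,p1), (p,p2), (p,p3)}
These 7 distinct sets form the basis B.
Close under arbitrary unions to get τ_{X×Y}; counting gives |τ_{X×Y}| = 10.


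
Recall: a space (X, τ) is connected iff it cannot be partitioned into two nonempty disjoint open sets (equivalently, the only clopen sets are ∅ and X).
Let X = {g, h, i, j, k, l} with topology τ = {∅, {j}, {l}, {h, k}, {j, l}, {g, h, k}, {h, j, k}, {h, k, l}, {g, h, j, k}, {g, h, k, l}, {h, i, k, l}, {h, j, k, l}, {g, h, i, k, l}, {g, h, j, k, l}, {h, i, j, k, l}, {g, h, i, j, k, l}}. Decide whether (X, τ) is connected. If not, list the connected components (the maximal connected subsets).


(X, τ) is disconnected; components = [{j}, {g, h, i, k, l}].

Find clopen sets (U ∈ τ with X ∖ U ∈ τ):
  U = ∅, X ∖ U = {g, h, i, j, k, l} — both open, so U is clopen.
  U = {j}, X ∖ U = {g, h, i, k, l} — both open, so U is clopen.
  U = {g, h, i, k, l}, X ∖ U = {j} — both open, so U is clopen.
  U = {g, h, i, j, k, l}, X ∖ U = ∅ — both open, so U is clopen.
Nontrivial clopen(s) exist: e.g. {g, h, i, k, l}. So (X, τ) is disconnected.
Compute connected components by grouping points that agree on all clopens:
  component: {j}
  component: {g, h, i, k, l}


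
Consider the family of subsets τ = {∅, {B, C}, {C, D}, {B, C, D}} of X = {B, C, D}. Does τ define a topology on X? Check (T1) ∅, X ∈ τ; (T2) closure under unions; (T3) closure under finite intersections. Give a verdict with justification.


τ is NOT a topology on X.

Axiom (T1): ∅ ∈ τ? Yes; X ∈ τ? Yes.
Axiom (T2/T3): check pairwise unions and intersections of members of τ.
Counterexample for (T3): {B, C} ∩ {C, D} = {C} ∉ τ. Therefore τ is NOT a topology.
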